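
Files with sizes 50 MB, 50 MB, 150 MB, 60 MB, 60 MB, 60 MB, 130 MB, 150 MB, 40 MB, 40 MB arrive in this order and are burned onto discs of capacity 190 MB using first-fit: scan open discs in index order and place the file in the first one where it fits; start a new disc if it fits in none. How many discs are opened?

5

  50 → disc 1 (new)  [load 50/190]
  50 → disc 1  [load 100/190]
  150 → disc 2 (new)  [load 150/190]
  60 → disc 1  [load 160/190]
  60 → disc 3 (new)  [load 60/190]
  60 → disc 3  [load 120/190]
  130 → disc 4 (new)  [load 130/190]
  150 → disc 5 (new)  [load 150/190]
  40 → disc 2  [load 190/190]
  40 → disc 3  [load 160/190]
5 discs opened.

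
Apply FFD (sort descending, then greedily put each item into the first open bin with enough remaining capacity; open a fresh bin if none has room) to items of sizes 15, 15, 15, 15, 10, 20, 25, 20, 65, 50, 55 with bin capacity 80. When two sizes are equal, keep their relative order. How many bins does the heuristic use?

4

Sorted descending: 65, 55, 50, 25, 20, 20, 15, 15, 15, 15, 10.
  65 → bin 1 (new)  [load 65/80]
  55 → bin 2 (new)  [load 55/80]
  50 → bin 3 (new)  [load 50/80]
  25 → bin 2  [load 80/80]
  20 → bin 3  [load 70/80]
  20 → bin 4 (new)  [load 20/80]
  15 → bin 1  [load 80/80]
  15 → bin 4  [load 35/80]
  15 → bin 4  [load 50/80]
  15 → bin 4  [load 65/80]
  10 → bin 3  [load 80/80]
4 bins opened.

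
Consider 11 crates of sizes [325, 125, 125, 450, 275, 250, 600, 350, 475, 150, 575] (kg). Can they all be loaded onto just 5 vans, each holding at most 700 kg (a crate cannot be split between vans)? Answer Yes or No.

Total = 3700 kg; ⌈3700/700⌉ = 6.
At least 6 vans are required, but only 5 are allowed.

No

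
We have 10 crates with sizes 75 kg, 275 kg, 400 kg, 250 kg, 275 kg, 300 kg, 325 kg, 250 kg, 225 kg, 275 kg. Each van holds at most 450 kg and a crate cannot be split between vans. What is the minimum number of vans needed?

Total = 400 + 325 + 300 + 275 + 275 + 275 + 250 + 250 + 225 + 75 = 2650 kg.
Lower bound: ⌈2650/450⌉ = 6 vans.
Also, 8 crates each exceed 225 kg, and no two of those can share a van, so at least 8 vans are needed.
A packing using 9 vans:
  van 1: 400 = 400
  van 2: 325 + 75 = 400
  van 3: 300 = 300
  van 4: 275 = 275
  van 5: 275 = 275
  van 6: 275 = 275
  van 7: 250 = 250
  van 8: 250 = 250
  van 9: 225 = 225
No arrangement into 8 vans stays within capacity, so 9 is optimal.

9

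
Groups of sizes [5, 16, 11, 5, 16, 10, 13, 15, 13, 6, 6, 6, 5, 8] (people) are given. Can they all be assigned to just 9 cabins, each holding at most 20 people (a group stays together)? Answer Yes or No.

A valid assignment using 8 cabins:
  cabin 1: 16 = 16
  cabin 2: 16 = 16
  cabin 3: 15 + 5 = 20
  cabin 4: 13 + 6 = 19
  cabin 5: 13 + 6 = 19
  cabin 6: 11 + 8 = 19
  cabin 7: 10 + 6 = 16
  cabin 8: 5 + 5 = 10
That uses only 8 ≤ 9, so 9 cabins are enough.

Yes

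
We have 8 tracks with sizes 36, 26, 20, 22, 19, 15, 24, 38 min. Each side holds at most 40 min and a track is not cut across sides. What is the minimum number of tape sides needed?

6

Total = 38 + 36 + 26 + 24 + 22 + 20 + 19 + 15 = 200 min.
Lower bound: ⌈200/40⌉ = 5 tape sides.
A packing using 6 tape sides:
  side 1: 38 = 38
  side 2: 36 = 36
  side 3: 26 = 26
  side 4: 24 + 15 = 39
  side 5: 22 = 22
  side 6: 20 + 19 = 39
No arrangement into 5 tape sides stays within capacity, so 6 is optimal.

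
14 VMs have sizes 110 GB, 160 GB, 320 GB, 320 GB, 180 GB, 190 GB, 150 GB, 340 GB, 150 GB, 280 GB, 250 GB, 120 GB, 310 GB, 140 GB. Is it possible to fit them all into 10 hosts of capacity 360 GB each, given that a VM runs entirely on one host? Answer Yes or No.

Yes

A valid assignment using 10 hosts:
  host 1: 340 = 340
  host 2: 320 = 320
  host 3: 320 = 320
  host 4: 310 = 310
  host 5: 280 = 280
  host 6: 250 + 110 = 360
  host 7: 190 + 160 = 350
  host 8: 180 + 150 = 330
  host 9: 150 + 140 = 290
  host 10: 120 = 120
Every load is within 360 GB, so 10 hosts suffice.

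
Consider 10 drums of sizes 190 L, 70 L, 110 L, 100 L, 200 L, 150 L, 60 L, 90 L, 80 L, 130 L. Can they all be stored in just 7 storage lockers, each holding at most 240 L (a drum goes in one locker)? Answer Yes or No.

A valid assignment using 6 storage lockers:
  locker 1: 200 = 200
  locker 2: 190 = 190
  locker 3: 150 + 90 = 240
  locker 4: 130 + 110 = 240
  locker 5: 100 + 80 + 60 = 240
  locker 6: 70 = 70
That uses only 6 ≤ 7, so 7 storage lockers are enough.

Yes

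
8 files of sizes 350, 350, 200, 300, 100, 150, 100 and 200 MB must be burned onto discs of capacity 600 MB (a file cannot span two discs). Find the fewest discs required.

3

Total = 350 + 350 + 300 + 200 + 200 + 150 + 100 + 100 = 1750 MB.
Lower bound: ⌈1750/600⌉ = 3 discs.
A packing using 3 discs:
  disc 1: 350 + 200 = 550
  disc 2: 350 + 150 + 100 = 600
  disc 3: 300 + 200 + 100 = 600
This matches the lower bound, so 3 is optimal.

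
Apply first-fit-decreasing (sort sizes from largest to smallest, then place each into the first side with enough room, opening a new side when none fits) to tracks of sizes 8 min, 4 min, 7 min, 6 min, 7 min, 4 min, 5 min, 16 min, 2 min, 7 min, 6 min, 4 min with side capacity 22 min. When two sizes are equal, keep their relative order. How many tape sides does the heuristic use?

Sorted descending: 16, 8, 7, 7, 7, 6, 6, 5, 4, 4, 4, 2.
  16 → side 1 (new)  [load 16/22]
  8 → side 2 (new)  [load 8/22]
  7 → side 2  [load 15/22]
  7 → side 2  [load 22/22]
  7 → side 3 (new)  [load 7/22]
  6 → side 1  [load 22/22]
  6 → side 3  [load 13/22]
  5 → side 3  [load 18/22]
  4 → side 3  [load 22/22]
  4 → side 4 (new)  [load 4/22]
  4 → side 4  [load 8/22]
  2 → side 4  [load 10/22]
4 tape sides opened.

4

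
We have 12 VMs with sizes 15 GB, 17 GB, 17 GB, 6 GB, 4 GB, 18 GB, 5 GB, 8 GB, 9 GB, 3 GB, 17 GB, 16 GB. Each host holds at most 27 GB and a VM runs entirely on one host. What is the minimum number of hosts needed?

6

Total = 18 + 17 + 17 + 17 + 16 + 15 + 9 + 8 + 6 + 5 + 4 + 3 = 135 GB.
Lower bound: ⌈135/27⌉ = 5 hosts.
Also, 6 VMs each exceed 27/2 GB, and no two of those can share a host, so at least 6 hosts are needed.
A packing using 6 hosts:
  host 1: 18 + 9 = 27
  host 2: 17 + 8 = 25
  host 3: 17 + 6 + 4 = 27
  host 4: 17 + 5 + 3 = 25
  host 5: 16 = 16
  host 6: 15 = 15
This matches the lower bound, so 6 is optimal.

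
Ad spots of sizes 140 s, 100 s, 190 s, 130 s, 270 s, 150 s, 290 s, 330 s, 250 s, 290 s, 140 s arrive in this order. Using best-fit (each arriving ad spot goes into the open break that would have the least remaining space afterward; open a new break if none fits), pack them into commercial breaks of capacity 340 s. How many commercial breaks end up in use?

  140 → break 1 (new)  [load 140/340]
  100 → break 1  [load 240/340]
  190 → break 2 (new)  [load 190/340]
  130 → break 2  [load 320/340]
  270 → break 3 (new)  [load 270/340]
  150 → break 4 (new)  [load 150/340]
  290 → break 5 (new)  [load 290/340]
  330 → break 6 (new)  [load 330/340]
  250 → break 7 (new)  [load 250/340]
  290 → break 8 (new)  [load 290/340]
  140 → break 4  [load 290/340]
8 commercial breaks opened.

8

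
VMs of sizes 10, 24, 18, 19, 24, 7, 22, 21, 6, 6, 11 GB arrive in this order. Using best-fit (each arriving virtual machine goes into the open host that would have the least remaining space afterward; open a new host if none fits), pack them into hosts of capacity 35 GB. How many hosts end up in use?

6

  10 → host 1 (new)  [load 10/35]
  24 → host 1  [load 34/35]
  18 → host 2 (new)  [load 18/35]
  19 → host 3 (new)  [load 19/35]
  24 → host 4 (new)  [load 24/35]
  7 → host 4  [load 31/35]
  22 → host 5 (new)  [load 22/35]
  21 → host 6 (new)  [load 21/35]
  6 → host 5  [load 28/35]
  6 → host 5  [load 34/35]
  11 → host 6  [load 32/35]
6 hosts opened.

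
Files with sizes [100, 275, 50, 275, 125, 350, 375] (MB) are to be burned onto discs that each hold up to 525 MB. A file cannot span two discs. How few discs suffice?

Total = 375 + 350 + 275 + 275 + 125 + 100 + 50 = 1550 MB.
Lower bound: ⌈1550/525⌉ = 3 discs.
Also, 4 files each exceed 525/2 MB, and no two of those can share a disc, so at least 4 discs are needed.
A packing using 4 discs:
  disc 1: 375 + 125 = 500
  disc 2: 350 + 100 + 50 = 500
  disc 3: 275 = 275
  disc 4: 275 = 275
This matches the lower bound, so 4 is optimal.

4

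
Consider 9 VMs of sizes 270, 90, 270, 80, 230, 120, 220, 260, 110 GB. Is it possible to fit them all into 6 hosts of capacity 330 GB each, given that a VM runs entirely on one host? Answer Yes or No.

A valid assignment using 6 hosts:
  host 1: 270 = 270
  host 2: 270 = 270
  host 3: 260 = 260
  host 4: 230 + 90 = 320
  host 5: 220 + 110 = 330
  host 6: 120 + 80 = 200
Every load is within 330 GB, so 6 hosts suffice.

Yes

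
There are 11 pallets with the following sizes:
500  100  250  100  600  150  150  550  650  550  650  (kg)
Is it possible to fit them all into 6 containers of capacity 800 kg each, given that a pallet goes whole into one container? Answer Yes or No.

A valid assignment using 6 containers:
  container 1: 650 + 150 = 800
  container 2: 650 + 150 = 800
  container 3: 600 + 100 + 100 = 800
  container 4: 550 + 250 = 800
  container 5: 550 = 550
  container 6: 500 = 500
Every load is within 800 kg, so 6 containers suffice.

Yes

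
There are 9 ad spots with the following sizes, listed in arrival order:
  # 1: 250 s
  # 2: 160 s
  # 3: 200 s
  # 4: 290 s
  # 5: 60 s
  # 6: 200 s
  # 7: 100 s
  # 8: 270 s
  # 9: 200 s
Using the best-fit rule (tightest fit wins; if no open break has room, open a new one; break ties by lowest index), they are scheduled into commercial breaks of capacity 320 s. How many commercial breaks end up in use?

  250 → break 1 (new)  [load 250/320]
  160 → break 2 (new)  [load 160/320]
  200 → break 3 (new)  [load 200/320]
  290 → break 4 (new)  [load 290/320]
  60 → break 1  [load 310/320]
  200 → break 5 (new)  [load 200/320]
  100 → break 3  [load 300/320]
  270 → break 6 (new)  [load 270/320]
  200 → break 7 (new)  [load 200/320]
7 commercial breaks opened.

7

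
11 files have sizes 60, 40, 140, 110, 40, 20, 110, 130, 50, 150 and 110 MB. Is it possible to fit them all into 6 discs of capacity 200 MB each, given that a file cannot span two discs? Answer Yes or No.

A valid assignment using 6 discs:
  disc 1: 150 + 50 = 200
  disc 2: 140 + 60 = 200
  disc 3: 130 + 40 + 20 = 190
  disc 4: 110 + 40 = 150
  disc 5: 110 = 110
  disc 6: 110 = 110
Every load is within 200 MB, so 6 discs suffice.

Yes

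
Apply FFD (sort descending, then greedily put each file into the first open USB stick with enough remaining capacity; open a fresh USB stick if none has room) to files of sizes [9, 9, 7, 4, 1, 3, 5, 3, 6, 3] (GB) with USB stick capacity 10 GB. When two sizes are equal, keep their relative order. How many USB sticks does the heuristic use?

6

Sorted descending: 9, 9, 7, 6, 5, 4, 3, 3, 3, 1.
  9 → USB stick 1 (new)  [load 9/10]
  9 → USB stick 2 (new)  [load 9/10]
  7 → USB stick 3 (new)  [load 7/10]
  6 → USB stick 4 (new)  [load 6/10]
  5 → USB stick 5 (new)  [load 5/10]
  4 → USB stick 4  [load 10/10]
  3 → USB stick 3  [load 10/10]
  3 → USB stick 5  [load 8/10]
  3 → USB stick 6 (new)  [load 3/10]
  1 → USB stick 1  [load 10/10]
6 USB sticks opened.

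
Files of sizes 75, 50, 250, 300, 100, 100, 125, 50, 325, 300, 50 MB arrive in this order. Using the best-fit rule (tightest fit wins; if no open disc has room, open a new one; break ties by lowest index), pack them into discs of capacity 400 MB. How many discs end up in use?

  75 → disc 1 (new)  [load 75/400]
  50 → disc 1  [load 125/400]
  250 → disc 1  [load 375/400]
  300 → disc 2 (new)  [load 300/400]
  100 → disc 2  [load 400/400]
  100 → disc 3 (new)  [load 100/400]
  125 → disc 3  [load 225/400]
  50 → disc 3  [load 275/400]
  325 → disc 4 (new)  [load 325/400]
  300 → disc 5 (new)  [load 300/400]
  50 → disc 4  [load 375/400]
5 discs opened.

5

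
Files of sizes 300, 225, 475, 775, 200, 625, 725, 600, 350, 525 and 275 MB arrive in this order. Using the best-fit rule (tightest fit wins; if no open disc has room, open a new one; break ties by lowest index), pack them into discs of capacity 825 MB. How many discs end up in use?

7

  300 → disc 1 (new)  [load 300/825]
  225 → disc 1  [load 525/825]
  475 → disc 2 (new)  [load 475/825]
  775 → disc 3 (new)  [load 775/825]
  200 → disc 1  [load 725/825]
  625 → disc 4 (new)  [load 625/825]
  725 → disc 5 (new)  [load 725/825]
  600 → disc 6 (new)  [load 600/825]
  350 → disc 2  [load 825/825]
  525 → disc 7 (new)  [load 525/825]
  275 → disc 7  [load 800/825]
7 discs opened.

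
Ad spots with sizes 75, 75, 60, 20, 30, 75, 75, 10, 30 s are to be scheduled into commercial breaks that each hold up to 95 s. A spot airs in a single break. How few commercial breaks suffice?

6

Total = 75 + 75 + 75 + 75 + 60 + 30 + 30 + 20 + 10 = 450 s.
Lower bound: ⌈450/95⌉ = 5 commercial breaks.
A packing using 6 commercial breaks:
  break 1: 75 + 20 = 95
  break 2: 75 + 10 = 85
  break 3: 75 = 75
  break 4: 75 = 75
  break 5: 60 + 30 = 90
  break 6: 30 = 30
No arrangement into 5 commercial breaks stays within capacity, so 6 is optimal.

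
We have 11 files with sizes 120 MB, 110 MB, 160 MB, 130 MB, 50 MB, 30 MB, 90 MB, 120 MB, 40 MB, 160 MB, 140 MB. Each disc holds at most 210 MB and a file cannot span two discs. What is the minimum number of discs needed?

7

Total = 160 + 160 + 140 + 130 + 120 + 120 + 110 + 90 + 50 + 40 + 30 = 1150 MB.
Lower bound: ⌈1150/210⌉ = 6 discs.
Also, 7 files each exceed 105 MB, and no two of those can share a disc, so at least 7 discs are needed.
A packing using 7 discs:
  disc 1: 160 + 50 = 210
  disc 2: 160 + 40 = 200
  disc 3: 140 + 30 = 170
  disc 4: 130 = 130
  disc 5: 120 + 90 = 210
  disc 6: 120 = 120
  disc 7: 110 = 110
This matches the lower bound, so 7 is optimal.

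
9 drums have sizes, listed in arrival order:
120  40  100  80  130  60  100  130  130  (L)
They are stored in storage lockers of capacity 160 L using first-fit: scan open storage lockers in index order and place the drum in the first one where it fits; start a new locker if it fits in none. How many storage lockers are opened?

7

  120 → locker 1 (new)  [load 120/160]
  40 → locker 1  [load 160/160]
  100 → locker 2 (new)  [load 100/160]
  80 → locker 3 (new)  [load 80/160]
  130 → locker 4 (new)  [load 130/160]
  60 → locker 2  [load 160/160]
  100 → locker 5 (new)  [load 100/160]
  130 → locker 6 (new)  [load 130/160]
  130 → locker 7 (new)  [load 130/160]
7 storage lockers opened.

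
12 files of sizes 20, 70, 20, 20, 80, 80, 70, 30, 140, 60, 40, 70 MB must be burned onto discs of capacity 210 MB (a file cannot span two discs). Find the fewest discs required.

Total = 140 + 80 + 80 + 70 + 70 + 70 + 60 + 40 + 30 + 20 + 20 + 20 = 700 MB.
Lower bound: ⌈700/210⌉ = 4 discs.
A packing using 4 discs:
  disc 1: 140 + 70 = 210
  disc 2: 80 + 80 + 40 = 200
  disc 3: 70 + 70 + 60 = 200
  disc 4: 30 + 20 + 20 + 20 = 90
This matches the lower bound, so 4 is optimal.

4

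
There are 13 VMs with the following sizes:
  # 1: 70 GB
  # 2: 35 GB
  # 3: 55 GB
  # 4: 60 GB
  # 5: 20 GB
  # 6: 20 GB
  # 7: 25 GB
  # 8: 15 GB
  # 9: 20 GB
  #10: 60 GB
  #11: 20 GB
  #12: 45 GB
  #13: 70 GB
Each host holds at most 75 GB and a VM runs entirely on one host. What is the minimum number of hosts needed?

8

Total = 70 + 70 + 60 + 60 + 55 + 45 + 35 + 25 + 20 + 20 + 20 + 20 + 15 = 515 GB.
Lower bound: ⌈515/75⌉ = 7 hosts.
A packing using 8 hosts:
  host 1: 70 = 70
  host 2: 70 = 70
  host 3: 60 + 15 = 75
  host 4: 60 = 60
  host 5: 55 + 20 = 75
  host 6: 45 + 25 = 70
  host 7: 35 + 20 + 20 = 75
  host 8: 20 = 20
No arrangement into 7 hosts stays within capacity, so 8 is optimal.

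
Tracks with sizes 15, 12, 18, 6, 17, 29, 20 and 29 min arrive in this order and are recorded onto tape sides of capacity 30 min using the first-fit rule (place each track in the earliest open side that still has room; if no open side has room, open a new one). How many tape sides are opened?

6

  15 → side 1 (new)  [load 15/30]
  12 → side 1  [load 27/30]
  18 → side 2 (new)  [load 18/30]
  6 → side 2  [load 24/30]
  17 → side 3 (new)  [load 17/30]
  29 → side 4 (new)  [load 29/30]
  20 → side 5 (new)  [load 20/30]
  29 → side 6 (new)  [load 29/30]
6 tape sides opened.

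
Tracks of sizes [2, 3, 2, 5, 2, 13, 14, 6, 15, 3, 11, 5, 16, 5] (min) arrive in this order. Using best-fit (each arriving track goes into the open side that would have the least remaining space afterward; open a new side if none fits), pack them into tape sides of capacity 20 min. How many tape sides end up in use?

6

  2 → side 1 (new)  [load 2/20]
  3 → side 1  [load 5/20]
  2 → side 1  [load 7/20]
  5 → side 1  [load 12/20]
  2 → side 1  [load 14/20]
  13 → side 2 (new)  [load 13/20]
  14 → side 3 (new)  [load 14/20]
  6 → side 1  [load 20/20]
  15 → side 4 (new)  [load 15/20]
  3 → side 4  [load 18/20]
  11 → side 5 (new)  [load 11/20]
  5 → side 3  [load 19/20]
  16 → side 6 (new)  [load 16/20]
  5 → side 2  [load 18/20]
6 tape sides opened.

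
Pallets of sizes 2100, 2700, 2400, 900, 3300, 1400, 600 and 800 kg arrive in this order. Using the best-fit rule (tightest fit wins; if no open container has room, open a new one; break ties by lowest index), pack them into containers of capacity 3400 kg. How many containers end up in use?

  2100 → container 1 (new)  [load 2100/3400]
  2700 → container 2 (new)  [load 2700/3400]
  2400 → container 3 (new)  [load 2400/3400]
  900 → container 3  [load 3300/3400]
  3300 → container 4 (new)  [load 3300/3400]
  1400 → container 5 (new)  [load 1400/3400]
  600 → container 2  [load 3300/3400]
  800 → container 1  [load 2900/3400]
5 containers opened.

5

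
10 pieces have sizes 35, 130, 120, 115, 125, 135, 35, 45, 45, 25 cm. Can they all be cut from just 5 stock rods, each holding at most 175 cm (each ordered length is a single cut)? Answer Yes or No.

A valid assignment using 5 stock rods:
  stock rod 1: 135 + 35 = 170
  stock rod 2: 130 + 45 = 175
  stock rod 3: 125 + 45 = 170
  stock rod 4: 120 + 35 = 155
  stock rod 5: 115 + 25 = 140
Every load is within 175 cm, so 5 stock rods suffice.

Yes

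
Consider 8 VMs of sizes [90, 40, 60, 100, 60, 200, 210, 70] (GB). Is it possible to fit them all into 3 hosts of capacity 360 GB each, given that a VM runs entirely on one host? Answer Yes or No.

Yes

A valid assignment using 3 hosts:
  host 1: 210 + 100 + 40 = 350
  host 2: 200 + 90 + 70 = 360
  host 3: 60 + 60 = 120
Every load is within 360 GB, so 3 hosts suffice.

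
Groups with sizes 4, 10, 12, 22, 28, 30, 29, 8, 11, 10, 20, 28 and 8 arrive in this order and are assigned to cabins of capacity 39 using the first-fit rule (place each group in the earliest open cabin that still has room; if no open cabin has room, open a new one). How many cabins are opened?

7

  4 → cabin 1 (new)  [load 4/39]
  10 → cabin 1  [load 14/39]
  12 → cabin 1  [load 26/39]
  22 → cabin 2 (new)  [load 22/39]
  28 → cabin 3 (new)  [load 28/39]
  30 → cabin 4 (new)  [load 30/39]
  29 → cabin 5 (new)  [load 29/39]
  8 → cabin 1  [load 34/39]
  11 → cabin 2  [load 33/39]
  10 → cabin 3  [load 38/39]
  20 → cabin 6 (new)  [load 20/39]
  28 → cabin 7 (new)  [load 28/39]
  8 → cabin 4  [load 38/39]
7 cabins opened.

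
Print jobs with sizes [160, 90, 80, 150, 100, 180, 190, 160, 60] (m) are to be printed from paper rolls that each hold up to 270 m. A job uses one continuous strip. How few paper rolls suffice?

5

Total = 190 + 180 + 160 + 160 + 150 + 100 + 90 + 80 + 60 = 1170 m.
Lower bound: ⌈1170/270⌉ = 5 paper rolls.
A packing using 5 paper rolls:
  roll 1: 190 + 80 = 270
  roll 2: 180 + 90 = 270
  roll 3: 160 + 100 = 260
  roll 4: 160 + 60 = 220
  roll 5: 150 = 150
This matches the lower bound, so 5 is optimal.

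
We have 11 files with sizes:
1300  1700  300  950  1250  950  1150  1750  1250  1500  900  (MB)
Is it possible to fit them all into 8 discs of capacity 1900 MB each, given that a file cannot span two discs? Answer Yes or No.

Total = 13000 MB; ⌈13000/1900⌉ = 7.
The bound of 7 does not rule out 8, but exhaustive search shows no assignment into 8 discs of capacity 1900 MB exists — the minimum is 9.

No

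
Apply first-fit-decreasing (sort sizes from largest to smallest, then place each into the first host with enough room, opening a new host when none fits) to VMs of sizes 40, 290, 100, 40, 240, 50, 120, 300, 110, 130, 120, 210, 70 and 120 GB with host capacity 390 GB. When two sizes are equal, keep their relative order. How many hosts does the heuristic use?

Sorted descending: 300, 290, 240, 210, 130, 120, 120, 120, 110, 100, 70, 50, 40, 40.
  300 → host 1 (new)  [load 300/390]
  290 → host 2 (new)  [load 290/390]
  240 → host 3 (new)  [load 240/390]
  210 → host 4 (new)  [load 210/390]
  130 → host 3  [load 370/390]
  120 → host 4  [load 330/390]
  120 → host 5 (new)  [load 120/390]
  120 → host 5  [load 240/390]
  110 → host 5  [load 350/390]
  100 → host 2  [load 390/390]
  70 → host 1  [load 370/390]
  50 → host 4  [load 380/390]
  40 → host 5  [load 390/390]
  40 → host 6 (new)  [load 40/390]
6 hosts opened.

6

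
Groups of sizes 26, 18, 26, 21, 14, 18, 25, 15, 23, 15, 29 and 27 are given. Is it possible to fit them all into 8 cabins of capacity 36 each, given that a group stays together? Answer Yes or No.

Total = 257; ⌈257/36⌉ = 8.
The bound of 8 does not rule out 8, but exhaustive search shows no assignment into 8 cabins of capacity 36 exists — the minimum is 9.

No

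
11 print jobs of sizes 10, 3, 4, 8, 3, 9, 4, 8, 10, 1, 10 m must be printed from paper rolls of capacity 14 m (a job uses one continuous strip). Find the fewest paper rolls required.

Total = 10 + 10 + 10 + 9 + 8 + 8 + 4 + 4 + 3 + 3 + 1 = 70 m.
Lower bound: ⌈70/14⌉ = 5 paper rolls.
Also, 6 print jobs each exceed 7 m, and no two of those can share a roll, so at least 6 paper rolls are needed.
A packing using 6 paper rolls:
  roll 1: 10 + 4 = 14
  roll 2: 10 + 4 = 14
  roll 3: 10 + 3 + 1 = 14
  roll 4: 9 + 3 = 12
  roll 5: 8 = 8
  roll 6: 8 = 8
This matches the lower bound, so 6 is optimal.

6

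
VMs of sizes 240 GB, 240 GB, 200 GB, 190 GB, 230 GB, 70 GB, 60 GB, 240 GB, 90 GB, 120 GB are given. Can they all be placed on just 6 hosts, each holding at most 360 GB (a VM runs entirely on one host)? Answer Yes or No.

Yes

A valid assignment using 6 hosts:
  host 1: 240 + 120 = 360
  host 2: 240 + 90 = 330
  host 3: 240 + 70 = 310
  host 4: 230 + 60 = 290
  host 5: 200 = 200
  host 6: 190 = 190
Every load is within 360 GB, so 6 hosts suffice.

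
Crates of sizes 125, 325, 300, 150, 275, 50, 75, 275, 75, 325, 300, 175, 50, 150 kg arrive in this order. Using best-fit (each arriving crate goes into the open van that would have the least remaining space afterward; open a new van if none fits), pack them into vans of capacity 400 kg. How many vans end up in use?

8

  125 → van 1 (new)  [load 125/400]
  325 → van 2 (new)  [load 325/400]
  300 → van 3 (new)  [load 300/400]
  150 → van 1  [load 275/400]
  275 → van 4 (new)  [load 275/400]
  50 → van 2  [load 375/400]
  75 → van 3  [load 375/400]
  275 → van 5 (new)  [load 275/400]
  75 → van 1  [load 350/400]
  325 → van 6 (new)  [load 325/400]
  300 → van 7 (new)  [load 300/400]
  175 → van 8 (new)  [load 175/400]
  50 → van 1  [load 400/400]
  150 → van 8  [load 325/400]
8 vans opened.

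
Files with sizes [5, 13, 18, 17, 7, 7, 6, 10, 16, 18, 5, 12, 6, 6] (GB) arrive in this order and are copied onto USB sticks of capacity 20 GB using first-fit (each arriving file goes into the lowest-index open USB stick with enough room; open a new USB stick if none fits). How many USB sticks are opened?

9

  5 → USB stick 1 (new)  [load 5/20]
  13 → USB stick 1  [load 18/20]
  18 → USB stick 2 (new)  [load 18/20]
  17 → USB stick 3 (new)  [load 17/20]
  7 → USB stick 4 (new)  [load 7/20]
  7 → USB stick 4  [load 14/20]
  6 → USB stick 4  [load 20/20]
  10 → USB stick 5 (new)  [load 10/20]
  16 → USB stick 6 (new)  [load 16/20]
  18 → USB stick 7 (new)  [load 18/20]
  5 → USB stick 5  [load 15/20]
  12 → USB stick 8 (new)  [load 12/20]
  6 → USB stick 8  [load 18/20]
  6 → USB stick 9 (new)  [load 6/20]
9 USB sticks opened.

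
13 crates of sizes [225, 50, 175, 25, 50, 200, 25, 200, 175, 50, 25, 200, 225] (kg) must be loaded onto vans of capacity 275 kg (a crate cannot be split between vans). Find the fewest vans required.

7

Total = 225 + 225 + 200 + 200 + 200 + 175 + 175 + 50 + 50 + 50 + 25 + 25 + 25 = 1625 kg.
Lower bound: ⌈1625/275⌉ = 6 vans.
Also, 7 crates each exceed 275/2 kg, and no two of those can share a van, so at least 7 vans are needed.
A packing using 7 vans:
  van 1: 225 + 50 = 275
  van 2: 225 + 50 = 275
  van 3: 200 + 50 + 25 = 275
  van 4: 200 + 25 + 25 = 250
  van 5: 200 = 200
  van 6: 175 = 175
  van 7: 175 = 175
This matches the lower bound, so 7 is optimal.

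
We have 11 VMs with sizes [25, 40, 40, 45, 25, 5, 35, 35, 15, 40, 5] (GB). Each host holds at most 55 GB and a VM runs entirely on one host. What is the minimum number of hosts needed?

Total = 45 + 40 + 40 + 40 + 35 + 35 + 25 + 25 + 15 + 5 + 5 = 310 GB.
Lower bound: ⌈310/55⌉ = 6 hosts.
A packing using 7 hosts:
  host 1: 45 + 5 + 5 = 55
  host 2: 40 + 15 = 55
  host 3: 40 = 40
  host 4: 40 = 40
  host 5: 35 = 35
  host 6: 35 = 35
  host 7: 25 + 25 = 50
No arrangement into 6 hosts stays within capacity, so 7 is optimal.

7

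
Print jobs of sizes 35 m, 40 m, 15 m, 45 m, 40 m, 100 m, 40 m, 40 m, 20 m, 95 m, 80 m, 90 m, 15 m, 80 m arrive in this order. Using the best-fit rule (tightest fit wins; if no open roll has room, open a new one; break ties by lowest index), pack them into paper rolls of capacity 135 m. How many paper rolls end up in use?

  35 → roll 1 (new)  [load 35/135]
  40 → roll 1  [load 75/135]
  15 → roll 1  [load 90/135]
  45 → roll 1  [load 135/135]
  40 → roll 2 (new)  [load 40/135]
  100 → roll 3 (new)  [load 100/135]
  40 → roll 2  [load 80/135]
  40 → roll 2  [load 120/135]
  20 → roll 3  [load 120/135]
  95 → roll 4 (new)  [load 95/135]
  80 → roll 5 (new)  [load 80/135]
  90 → roll 6 (new)  [load 90/135]
  15 → roll 2  [load 135/135]
  80 → roll 7 (new)  [load 80/135]
7 paper rolls opened.

7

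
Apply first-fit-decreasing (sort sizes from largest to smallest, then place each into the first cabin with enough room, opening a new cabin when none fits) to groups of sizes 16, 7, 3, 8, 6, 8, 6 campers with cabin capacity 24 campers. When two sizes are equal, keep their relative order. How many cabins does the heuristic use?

3

Sorted descending: 16, 8, 8, 7, 6, 6, 3.
  16 → cabin 1 (new)  [load 16/24]
  8 → cabin 1  [load 24/24]
  8 → cabin 2 (new)  [load 8/24]
  7 → cabin 2  [load 15/24]
  6 → cabin 2  [load 21/24]
  6 → cabin 3 (new)  [load 6/24]
  3 → cabin 2  [load 24/24]
3 cabins opened.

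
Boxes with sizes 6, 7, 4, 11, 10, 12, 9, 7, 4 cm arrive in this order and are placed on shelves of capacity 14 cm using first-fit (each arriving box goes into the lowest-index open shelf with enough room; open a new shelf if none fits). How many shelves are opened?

6

  6 → shelf 1 (new)  [load 6/14]
  7 → shelf 1  [load 13/14]
  4 → shelf 2 (new)  [load 4/14]
  11 → shelf 3 (new)  [load 11/14]
  10 → shelf 2  [load 14/14]
  12 → shelf 4 (new)  [load 12/14]
  9 → shelf 5 (new)  [load 9/14]
  7 → shelf 6 (new)  [load 7/14]
  4 → shelf 5  [load 13/14]
6 shelves opened.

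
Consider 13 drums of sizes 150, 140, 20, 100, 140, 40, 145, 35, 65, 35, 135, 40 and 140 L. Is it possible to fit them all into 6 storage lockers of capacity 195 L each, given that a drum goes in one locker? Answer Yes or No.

No

Total = 1185 L; ⌈1185/195⌉ = 7.
At least 7 storage lockers are required, but only 6 are allowed.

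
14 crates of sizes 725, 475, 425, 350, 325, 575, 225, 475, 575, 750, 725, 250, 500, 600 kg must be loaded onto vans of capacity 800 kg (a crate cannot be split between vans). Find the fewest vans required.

Total = 750 + 725 + 725 + 600 + 575 + 575 + 500 + 475 + 475 + 425 + 350 + 325 + 250 + 225 = 6975 kg.
Lower bound: ⌈6975/800⌉ = 9 vans.
Also, 10 crates each exceed 400 kg, and no two of those can share a van, so at least 10 vans are needed.
A packing using 10 vans:
  van 1: 750 = 750
  van 2: 725 = 725
  van 3: 725 = 725
  van 4: 600 = 600
  van 5: 575 + 225 = 800
  van 6: 575 = 575
  van 7: 500 + 250 = 750
  van 8: 475 + 325 = 800
  van 9: 475 = 475
  van 10: 425 + 350 = 775
This matches the lower bound, so 10 is optimal.

10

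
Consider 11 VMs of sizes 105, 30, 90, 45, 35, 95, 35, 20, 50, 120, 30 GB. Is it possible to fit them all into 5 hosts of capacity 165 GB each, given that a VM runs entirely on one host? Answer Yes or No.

A valid assignment using 4 hosts:
  host 1: 120 + 45 = 165
  host 2: 105 + 30 + 30 = 165
  host 3: 95 + 50 + 20 = 165
  host 4: 90 + 35 + 35 = 160
That uses only 4 ≤ 5, so 5 hosts are enough.

Yes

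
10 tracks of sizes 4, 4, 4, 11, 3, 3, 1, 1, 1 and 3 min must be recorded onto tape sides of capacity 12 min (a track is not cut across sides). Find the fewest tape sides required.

3

Total = 11 + 4 + 4 + 4 + 3 + 3 + 3 + 1 + 1 + 1 = 35 min.
Lower bound: ⌈35/12⌉ = 3 tape sides.
A packing using 3 tape sides:
  side 1: 11 + 1 = 12
  side 2: 4 + 4 + 4 = 12
  side 3: 3 + 3 + 3 + 1 + 1 = 11
This matches the lower bound, so 3 is optimal.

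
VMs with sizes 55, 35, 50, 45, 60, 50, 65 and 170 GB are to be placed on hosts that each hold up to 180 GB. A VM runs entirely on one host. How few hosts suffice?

3

Total = 170 + 65 + 60 + 55 + 50 + 50 + 45 + 35 = 530 GB.
Lower bound: ⌈530/180⌉ = 3 hosts.
A packing using 3 hosts:
  host 1: 170 = 170
  host 2: 65 + 60 + 55 = 180
  host 3: 50 + 50 + 45 + 35 = 180
This matches the lower bound, so 3 is optimal.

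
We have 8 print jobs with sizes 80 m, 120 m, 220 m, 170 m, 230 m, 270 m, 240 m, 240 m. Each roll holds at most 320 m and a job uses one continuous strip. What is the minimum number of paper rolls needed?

Total = 270 + 240 + 240 + 230 + 220 + 170 + 120 + 80 = 1570 m.
Lower bound: ⌈1570/320⌉ = 5 paper rolls.
Also, 6 print jobs each exceed 160 m, and no two of those can share a roll, so at least 6 paper rolls are needed.
A packing using 6 paper rolls:
  roll 1: 270 = 270
  roll 2: 240 + 80 = 320
  roll 3: 240 = 240
  roll 4: 230 = 230
  roll 5: 220 = 220
  roll 6: 170 + 120 = 290
This matches the lower bound, so 6 is optimal.

6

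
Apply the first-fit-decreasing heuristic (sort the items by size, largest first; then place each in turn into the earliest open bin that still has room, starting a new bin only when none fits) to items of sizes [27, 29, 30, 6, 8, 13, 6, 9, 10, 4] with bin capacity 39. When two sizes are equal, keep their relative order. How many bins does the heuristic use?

Sorted descending: 30, 29, 27, 13, 10, 9, 8, 6, 6, 4.
  30 → bin 1 (new)  [load 30/39]
  29 → bin 2 (new)  [load 29/39]
  27 → bin 3 (new)  [load 27/39]
  13 → bin 4 (new)  [load 13/39]
  10 → bin 2  [load 39/39]
  9 → bin 1  [load 39/39]
  8 → bin 3  [load 35/39]
  6 → bin 4  [load 19/39]
  6 → bin 4  [load 25/39]
  4 → bin 3  [load 39/39]
4 bins opened.

4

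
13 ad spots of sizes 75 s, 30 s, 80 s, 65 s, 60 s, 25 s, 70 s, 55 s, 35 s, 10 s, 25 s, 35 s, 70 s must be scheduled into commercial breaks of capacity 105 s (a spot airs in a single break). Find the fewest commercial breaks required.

Total = 80 + 75 + 70 + 70 + 65 + 60 + 55 + 35 + 35 + 30 + 25 + 25 + 10 = 635 s.
Lower bound: ⌈635/105⌉ = 7 commercial breaks.
A packing using 7 commercial breaks:
  break 1: 80 + 25 = 105
  break 2: 75 + 30 = 105
  break 3: 70 + 35 = 105
  break 4: 70 + 35 = 105
  break 5: 65 + 25 + 10 = 100
  break 6: 60 = 60
  break 7: 55 = 55
This matches the lower bound, so 7 is optimal.

7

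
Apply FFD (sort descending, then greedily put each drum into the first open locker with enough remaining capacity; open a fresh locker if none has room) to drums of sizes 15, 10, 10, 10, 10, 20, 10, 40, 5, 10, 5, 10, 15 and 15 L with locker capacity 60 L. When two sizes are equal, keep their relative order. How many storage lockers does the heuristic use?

4

Sorted descending: 40, 20, 15, 15, 15, 10, 10, 10, 10, 10, 10, 10, 5, 5.
  40 → locker 1 (new)  [load 40/60]
  20 → locker 1  [load 60/60]
  15 → locker 2 (new)  [load 15/60]
  15 → locker 2  [load 30/60]
  15 → locker 2  [load 45/60]
  10 → locker 2  [load 55/60]
  10 → locker 3 (new)  [load 10/60]
  10 → locker 3  [load 20/60]
  10 → locker 3  [load 30/60]
  10 → locker 3  [load 40/60]
  10 → locker 3  [load 50/60]
  10 → locker 3  [load 60/60]
  5 → locker 2  [load 60/60]
  5 → locker 4 (new)  [load 5/60]
4 storage lockers opened.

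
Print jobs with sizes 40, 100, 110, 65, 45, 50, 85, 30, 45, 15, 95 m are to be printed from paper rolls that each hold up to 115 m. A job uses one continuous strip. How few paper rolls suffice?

Total = 110 + 100 + 95 + 85 + 65 + 50 + 45 + 45 + 40 + 30 + 15 = 680 m.
Lower bound: ⌈680/115⌉ = 6 paper rolls.
A packing using 7 paper rolls:
  roll 1: 110 = 110
  roll 2: 100 + 15 = 115
  roll 3: 95 = 95
  roll 4: 85 + 30 = 115
  roll 5: 65 + 50 = 115
  roll 6: 45 + 45 = 90
  roll 7: 40 = 40
No arrangement into 6 paper rolls stays within capacity, so 7 is optimal.

7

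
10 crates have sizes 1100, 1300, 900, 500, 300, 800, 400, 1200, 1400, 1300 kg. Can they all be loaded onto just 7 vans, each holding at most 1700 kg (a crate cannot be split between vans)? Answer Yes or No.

Yes

A valid assignment using 6 vans:
  van 1: 1400 + 300 = 1700
  van 2: 1300 + 400 = 1700
  van 3: 1300 = 1300
  van 4: 1200 + 500 = 1700
  van 5: 1100 = 1100
  van 6: 900 + 800 = 1700
That uses only 6 ≤ 7, so 7 vans are enough.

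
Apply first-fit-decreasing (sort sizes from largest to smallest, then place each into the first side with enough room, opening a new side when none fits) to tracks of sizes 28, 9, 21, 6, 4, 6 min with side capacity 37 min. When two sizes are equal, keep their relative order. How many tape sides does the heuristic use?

2

Sorted descending: 28, 21, 9, 6, 6, 4.
  28 → side 1 (new)  [load 28/37]
  21 → side 2 (new)  [load 21/37]
  9 → side 1  [load 37/37]
  6 → side 2  [load 27/37]
  6 → side 2  [load 33/37]
  4 → side 2  [load 37/37]
2 tape sides opened.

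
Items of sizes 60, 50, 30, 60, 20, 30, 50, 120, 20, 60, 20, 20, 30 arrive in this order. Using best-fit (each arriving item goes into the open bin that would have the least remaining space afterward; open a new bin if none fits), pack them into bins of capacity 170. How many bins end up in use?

4

  60 → bin 1 (new)  [load 60/170]
  50 → bin 1  [load 110/170]
  30 → bin 1  [load 140/170]
  60 → bin 2 (new)  [load 60/170]
  20 → bin 1  [load 160/170]
  30 → bin 2  [load 90/170]
  50 → bin 2  [load 140/170]
  120 → bin 3 (new)  [load 120/170]
  20 → bin 2  [load 160/170]
  60 → bin 4 (new)  [load 60/170]
  20 → bin 3  [load 140/170]
  20 → bin 3  [load 160/170]
  30 → bin 4  [load 90/170]
4 bins opened.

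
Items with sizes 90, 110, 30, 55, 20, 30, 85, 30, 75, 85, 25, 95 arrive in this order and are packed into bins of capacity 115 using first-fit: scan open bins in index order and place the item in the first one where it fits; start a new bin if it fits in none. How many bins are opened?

  90 → bin 1 (new)  [load 90/115]
  110 → bin 2 (new)  [load 110/115]
  30 → bin 3 (new)  [load 30/115]
  55 → bin 3  [load 85/115]
  20 → bin 1  [load 110/115]
  30 → bin 3  [load 115/115]
  85 → bin 4 (new)  [load 85/115]
  30 → bin 4  [load 115/115]
  75 → bin 5 (new)  [load 75/115]
  85 → bin 6 (new)  [load 85/115]
  25 → bin 5  [load 100/115]
  95 → bin 7 (new)  [load 95/115]
7 bins opened.

7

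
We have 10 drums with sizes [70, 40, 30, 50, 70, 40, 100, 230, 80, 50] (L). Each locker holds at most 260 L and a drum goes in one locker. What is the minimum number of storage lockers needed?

Total = 230 + 100 + 80 + 70 + 70 + 50 + 50 + 40 + 40 + 30 = 760 L.
Lower bound: ⌈760/260⌉ = 3 storage lockers.
A packing using 3 storage lockers:
  locker 1: 230 + 30 = 260
  locker 2: 100 + 80 + 70 = 250
  locker 3: 70 + 50 + 50 + 40 + 40 = 250
This matches the lower bound, so 3 is optimal.

3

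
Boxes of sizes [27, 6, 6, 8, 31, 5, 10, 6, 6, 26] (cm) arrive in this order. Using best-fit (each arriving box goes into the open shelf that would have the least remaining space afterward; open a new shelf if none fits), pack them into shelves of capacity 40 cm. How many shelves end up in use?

4

  27 → shelf 1 (new)  [load 27/40]
  6 → shelf 1  [load 33/40]
  6 → shelf 1  [load 39/40]
  8 → shelf 2 (new)  [load 8/40]
  31 → shelf 2  [load 39/40]
  5 → shelf 3 (new)  [load 5/40]
  10 → shelf 3  [load 15/40]
  6 → shelf 3  [load 21/40]
  6 → shelf 3  [load 27/40]
  26 → shelf 4 (new)  [load 26/40]
4 shelves opened.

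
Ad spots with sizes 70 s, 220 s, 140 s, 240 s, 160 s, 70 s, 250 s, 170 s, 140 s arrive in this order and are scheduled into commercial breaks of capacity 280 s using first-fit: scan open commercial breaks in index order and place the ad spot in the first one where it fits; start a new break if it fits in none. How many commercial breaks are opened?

  70 → break 1 (new)  [load 70/280]
  220 → break 2 (new)  [load 220/280]
  140 → break 1  [load 210/280]
  240 → break 3 (new)  [load 240/280]
  160 → break 4 (new)  [load 160/280]
  70 → break 1  [load 280/280]
  250 → break 5 (new)  [load 250/280]
  170 → break 6 (new)  [load 170/280]
  140 → break 7 (new)  [load 140/280]
7 commercial breaks opened.

7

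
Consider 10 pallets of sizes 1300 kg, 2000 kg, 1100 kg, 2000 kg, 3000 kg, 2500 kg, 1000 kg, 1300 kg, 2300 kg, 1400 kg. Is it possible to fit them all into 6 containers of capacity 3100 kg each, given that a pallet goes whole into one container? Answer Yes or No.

No

Total = 17900 kg; ⌈17900/3100⌉ = 6.
The bound of 6 does not rule out 6, but exhaustive search shows no assignment into 6 containers of capacity 3100 kg exists — the minimum is 7.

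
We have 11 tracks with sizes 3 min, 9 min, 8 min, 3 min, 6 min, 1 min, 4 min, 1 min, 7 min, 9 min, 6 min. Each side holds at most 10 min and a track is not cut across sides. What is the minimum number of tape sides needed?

6

Total = 9 + 9 + 8 + 7 + 6 + 6 + 4 + 3 + 3 + 1 + 1 = 57 min.
Lower bound: ⌈57/10⌉ = 6 tape sides.
A packing using 6 tape sides:
  side 1: 9 + 1 = 10
  side 2: 9 + 1 = 10
  side 3: 8 = 8
  side 4: 7 + 3 = 10
  side 5: 6 + 4 = 10
  side 6: 6 + 3 = 9
This matches the lower bound, so 6 is optimal.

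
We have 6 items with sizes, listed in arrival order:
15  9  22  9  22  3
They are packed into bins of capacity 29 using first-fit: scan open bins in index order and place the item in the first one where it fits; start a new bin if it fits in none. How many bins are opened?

4

  15 → bin 1 (new)  [load 15/29]
  9 → bin 1  [load 24/29]
  22 → bin 2 (new)  [load 22/29]
  9 → bin 3 (new)  [load 9/29]
  22 → bin 4 (new)  [load 22/29]
  3 → bin 1  [load 27/29]
4 bins opened.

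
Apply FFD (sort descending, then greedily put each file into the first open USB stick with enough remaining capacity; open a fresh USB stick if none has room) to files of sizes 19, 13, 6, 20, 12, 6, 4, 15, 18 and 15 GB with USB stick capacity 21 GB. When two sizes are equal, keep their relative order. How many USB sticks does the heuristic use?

Sorted descending: 20, 19, 18, 15, 15, 13, 12, 6, 6, 4.
  20 → USB stick 1 (new)  [load 20/21]
  19 → USB stick 2 (new)  [load 19/21]
  18 → USB stick 3 (new)  [load 18/21]
  15 → USB stick 4 (new)  [load 15/21]
  15 → USB stick 5 (new)  [load 15/21]
  13 → USB stick 6 (new)  [load 13/21]
  12 → USB stick 7 (new)  [load 12/21]
  6 → USB stick 4  [load 21/21]
  6 → USB stick 5  [load 21/21]
  4 → USB stick 6  [load 17/21]
7 USB sticks opened.

7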